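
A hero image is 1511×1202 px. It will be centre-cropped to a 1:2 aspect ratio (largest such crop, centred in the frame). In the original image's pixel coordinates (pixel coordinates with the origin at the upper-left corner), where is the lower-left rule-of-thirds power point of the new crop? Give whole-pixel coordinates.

1511/1202 > 1/2, so the 1:2 crop keeps the full height 1202 and trims width to 1202 × 1/2 = 601.00 px.
Left offset = (1511 − 601.00)/2 = 455.00 px; top offset = 0.
Lower-left is one-third across and two-thirds down within the crop:
x = 455.00 + 1 × 601.00/3 ≈ 655; y = 0.00 + 2 × 1202.00/3 ≈ 801.

x = 655 px, y = 801 px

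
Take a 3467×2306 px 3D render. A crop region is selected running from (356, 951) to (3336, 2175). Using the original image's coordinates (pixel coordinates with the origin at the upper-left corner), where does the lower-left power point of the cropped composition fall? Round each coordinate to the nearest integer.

Crop width = 3336 − 356 = 2980 px; one third is 993.33 px.
Crop height = 2175 − 951 = 1224 px; one third is 408.00 px.
The lower-left point is one-third across and two-thirds down within the crop:
x = 356 + 1 × 993.33 ≈ 1349; y = 951 + 2 × 408.00 ≈ 1767.

(1349, 1767)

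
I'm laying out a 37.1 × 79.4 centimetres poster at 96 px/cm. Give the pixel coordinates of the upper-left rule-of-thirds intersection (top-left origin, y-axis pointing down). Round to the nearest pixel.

x = 1187 px, y = 2541 px

In pixels the canvas is 37.1 × 96 = 3561.6 wide and 79.4 × 96 = 7622.4 tall.
The upper-left point is one-third across and one-third down:
x = 1 × 3561.6/3 ≈ 1187; y = 1 × 7622.4/3 ≈ 2541.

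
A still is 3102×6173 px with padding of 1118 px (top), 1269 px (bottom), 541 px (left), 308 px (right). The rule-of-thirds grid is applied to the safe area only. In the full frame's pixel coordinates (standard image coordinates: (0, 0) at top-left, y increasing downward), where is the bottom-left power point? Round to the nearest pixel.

Content width = 3102 − 541 − 308 = 2253 px; content height = 6173 − 1118 − 1269 = 3786 px.
Bottom-left is one-third across and two-thirds down within the safe area.
x = 541 + 1 × 2253/3 = 541 + 751.00 ≈ 1292
y = 1118 + 2 × 3786/3 = 1118 + 2524.00 ≈ 3642

(1292, 3642)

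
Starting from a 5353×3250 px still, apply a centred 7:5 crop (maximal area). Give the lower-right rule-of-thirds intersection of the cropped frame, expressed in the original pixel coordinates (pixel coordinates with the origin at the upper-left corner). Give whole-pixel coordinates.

x = 3435 px, y = 2167 px

5353/3250 > 7/5, so the 7:5 crop keeps the full height 3250 and trims width to 3250 × 7/5 = 4550.00 px.
Left offset = (5353 − 4550.00)/2 = 401.50 px; top offset = 0.
Lower-right is two-thirds across and two-thirds down within the crop:
x = 401.50 + 2 × 4550.00/3 ≈ 3435; y = 0.00 + 2 × 3250.00/3 ≈ 2167.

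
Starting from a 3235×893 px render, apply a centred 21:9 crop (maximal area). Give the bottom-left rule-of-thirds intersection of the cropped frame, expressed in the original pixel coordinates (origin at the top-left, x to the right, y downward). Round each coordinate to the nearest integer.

3235/893 > 21/9, so the 21:9 crop keeps the full height 893 and trims width to 893 × 21/9 = 2083.67 px.
Left offset = (3235 − 2083.67)/2 = 575.67 px; top offset = 0.
Bottom-left is one-third across and two-thirds down within the crop:
x = 575.67 + 1 × 2083.67/3 ≈ 1270; y = 0.00 + 2 × 893.00/3 ≈ 595.

(1270, 595)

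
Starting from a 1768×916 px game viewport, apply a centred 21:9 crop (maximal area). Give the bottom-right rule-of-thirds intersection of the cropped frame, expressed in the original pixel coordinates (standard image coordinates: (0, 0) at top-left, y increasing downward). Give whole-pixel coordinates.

(1179, 584)

1768/916 < 21/9, so the 21:9 crop keeps the full width 1768 and trims height to 1768 × 9/21 = 757.71 px.
Top offset = (916 − 757.71)/2 = 79.14 px; left offset = 0.
Bottom-right is two-thirds across and two-thirds down within the crop:
x = 0.00 + 2 × 1768.00/3 ≈ 1179; y = 79.14 + 2 × 757.71/3 ≈ 584.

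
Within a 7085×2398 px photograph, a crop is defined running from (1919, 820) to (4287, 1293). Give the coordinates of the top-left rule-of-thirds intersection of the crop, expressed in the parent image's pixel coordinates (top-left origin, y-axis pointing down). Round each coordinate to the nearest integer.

(2708, 978)

Crop width = 4287 − 1919 = 2368 px; one third is 789.33 px.
Crop height = 1293 − 820 = 473 px; one third is 157.67 px.
The top-left point is one-third across and one-third down within the crop:
x = 1919 + 1 × 789.33 ≈ 2708; y = 820 + 1 × 157.67 ≈ 978.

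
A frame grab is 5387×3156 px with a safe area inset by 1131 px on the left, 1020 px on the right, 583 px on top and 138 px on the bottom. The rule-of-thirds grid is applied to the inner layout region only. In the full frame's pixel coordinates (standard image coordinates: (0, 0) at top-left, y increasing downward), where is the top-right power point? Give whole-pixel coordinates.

x = 3288 px, y = 1395 px

Content width = 5387 − 1131 − 1020 = 3236 px; content height = 3156 − 583 − 138 = 2435 px.
Top-right is two-thirds across and one-third down within the inner layout region.
x = 1131 + 2 × 3236/3 = 1131 + 2157.33 ≈ 3288
y = 583 + 1 × 2435/3 = 583 + 811.67 ≈ 1395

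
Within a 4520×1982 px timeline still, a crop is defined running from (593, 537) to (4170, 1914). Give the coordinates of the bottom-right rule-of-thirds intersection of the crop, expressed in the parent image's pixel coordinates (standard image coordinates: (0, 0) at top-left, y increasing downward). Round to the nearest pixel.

x = 2978 px, y = 1455 px

Crop width = 4170 − 593 = 3577 px; one third is 1192.33 px.
Crop height = 1914 − 537 = 1377 px; one third is 459.00 px.
The bottom-right point is two-thirds across and two-thirds down within the crop:
x = 593 + 2 × 1192.33 ≈ 2978; y = 537 + 2 × 459.00 ≈ 1455.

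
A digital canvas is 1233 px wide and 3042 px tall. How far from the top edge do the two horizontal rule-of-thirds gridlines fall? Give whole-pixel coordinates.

1014 px and 2028 px

3042 / 3 = 1014, so the horizontal lines sit at one and two thirds of 3042.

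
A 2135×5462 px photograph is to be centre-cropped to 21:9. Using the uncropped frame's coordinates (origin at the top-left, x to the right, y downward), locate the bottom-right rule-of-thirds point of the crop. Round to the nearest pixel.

(1423, 2884)

2135/5462 < 21/9, so the 21:9 crop keeps the full width 2135 and trims height to 2135 × 9/21 = 915.00 px.
Top offset = (5462 − 915.00)/2 = 2273.50 px; left offset = 0.
Bottom-right is two-thirds across and two-thirds down within the crop:
x = 0.00 + 2 × 2135.00/3 ≈ 1423; y = 2273.50 + 2 × 915.00/3 ≈ 2884.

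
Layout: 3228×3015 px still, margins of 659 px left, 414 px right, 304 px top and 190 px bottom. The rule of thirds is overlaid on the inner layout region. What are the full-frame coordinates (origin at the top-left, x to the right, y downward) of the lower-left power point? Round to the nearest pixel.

Content width = 3228 − 659 − 414 = 2155 px; content height = 3015 − 304 − 190 = 2521 px.
Lower-left is one-third across and two-thirds down within the inner layout region.
x = 659 + 1 × 2155/3 = 659 + 718.33 ≈ 1377
y = 304 + 2 × 2521/3 = 304 + 1680.67 ≈ 1985

x = 1377 px, y = 1985 px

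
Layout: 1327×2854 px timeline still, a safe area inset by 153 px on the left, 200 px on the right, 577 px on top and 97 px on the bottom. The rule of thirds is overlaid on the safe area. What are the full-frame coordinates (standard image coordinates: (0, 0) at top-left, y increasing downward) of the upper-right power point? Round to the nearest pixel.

Content width = 1327 − 153 − 200 = 974 px; content height = 2854 − 577 − 97 = 2180 px.
Upper-right is two-thirds across and one-third down within the safe area.
x = 153 + 2 × 974/3 = 153 + 649.33 ≈ 802
y = 577 + 1 × 2180/3 = 577 + 726.67 ≈ 1304

(802, 1304)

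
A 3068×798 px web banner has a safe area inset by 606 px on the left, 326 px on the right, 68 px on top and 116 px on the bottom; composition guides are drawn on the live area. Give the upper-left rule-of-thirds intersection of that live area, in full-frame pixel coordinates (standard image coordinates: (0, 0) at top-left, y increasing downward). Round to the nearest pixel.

(1318, 273)

Content width = 3068 − 606 − 326 = 2136 px; content height = 798 − 68 − 116 = 614 px.
Upper-left is one-third across and one-third down within the live area.
x = 606 + 1 × 2136/3 = 606 + 712.00 ≈ 1318
y = 68 + 1 × 614/3 = 68 + 204.67 ≈ 273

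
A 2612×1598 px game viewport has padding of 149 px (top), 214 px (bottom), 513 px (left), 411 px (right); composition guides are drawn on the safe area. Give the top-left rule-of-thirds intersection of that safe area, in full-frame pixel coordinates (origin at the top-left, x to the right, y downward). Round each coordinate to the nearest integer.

Content width = 2612 − 513 − 411 = 1688 px; content height = 1598 − 149 − 214 = 1235 px.
Top-left is one-third across and one-third down within the safe area.
x = 513 + 1 × 1688/3 = 513 + 562.67 ≈ 1076
y = 149 + 1 × 1235/3 = 149 + 411.67 ≈ 561

(1076, 561)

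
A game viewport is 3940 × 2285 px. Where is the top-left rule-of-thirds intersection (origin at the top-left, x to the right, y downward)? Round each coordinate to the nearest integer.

x = 1313 px, y = 762 px

The top-left point sits one-third of the way across and one-third of the way down.
x = 1 × 3940/3 ≈ 1313; y = 1 × 2285/3 ≈ 762.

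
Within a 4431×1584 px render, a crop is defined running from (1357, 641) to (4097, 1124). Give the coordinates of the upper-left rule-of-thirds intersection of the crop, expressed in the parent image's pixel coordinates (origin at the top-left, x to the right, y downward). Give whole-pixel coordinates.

Crop width = 4097 − 1357 = 2740 px; one third is 913.33 px.
Crop height = 1124 − 641 = 483 px; one third is 161.00 px.
The upper-left point is one-third across and one-third down within the crop:
x = 1357 + 1 × 913.33 ≈ 2270; y = 641 + 1 × 161.00 ≈ 802.

(2270, 802)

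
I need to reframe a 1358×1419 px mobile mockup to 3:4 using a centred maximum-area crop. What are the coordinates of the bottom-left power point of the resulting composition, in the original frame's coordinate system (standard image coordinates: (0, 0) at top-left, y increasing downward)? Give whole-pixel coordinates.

1358/1419 > 3/4, so the 3:4 crop keeps the full height 1419 and trims width to 1419 × 3/4 = 1064.25 px.
Left offset = (1358 − 1064.25)/2 = 146.88 px; top offset = 0.
Bottom-left is one-third across and two-thirds down within the crop:
x = 146.88 + 1 × 1064.25/3 ≈ 502; y = 0.00 + 2 × 1419.00/3 ≈ 946.

(502, 946)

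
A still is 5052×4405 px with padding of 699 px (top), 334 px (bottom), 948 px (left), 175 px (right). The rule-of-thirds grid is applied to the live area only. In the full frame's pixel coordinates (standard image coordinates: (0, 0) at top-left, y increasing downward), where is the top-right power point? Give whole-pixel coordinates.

(3567, 1823)

Content width = 5052 − 948 − 175 = 3929 px; content height = 4405 − 699 − 334 = 3372 px.
Top-right is two-thirds across and one-third down within the live area.
x = 948 + 2 × 3929/3 = 948 + 2619.33 ≈ 3567
y = 699 + 1 × 3372/3 = 699 + 1124.00 ≈ 1823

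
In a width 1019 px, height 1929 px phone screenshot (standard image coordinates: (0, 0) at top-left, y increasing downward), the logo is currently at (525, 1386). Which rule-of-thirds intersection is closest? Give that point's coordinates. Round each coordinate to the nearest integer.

(679, 1286)

Third lines: x ∈ {340, 679}, y ∈ {643, 1286}.
525 is closer to x = 679; 1386 is closer to y = 1286.
So the nearest intersection is the lower-right power point.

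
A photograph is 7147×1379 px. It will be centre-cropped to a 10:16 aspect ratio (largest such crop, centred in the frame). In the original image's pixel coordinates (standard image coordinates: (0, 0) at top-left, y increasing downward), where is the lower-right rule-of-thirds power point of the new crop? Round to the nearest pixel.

(3717, 919)

7147/1379 > 10/16, so the 10:16 crop keeps the full height 1379 and trims width to 1379 × 10/16 = 861.88 px.
Left offset = (7147 − 861.88)/2 = 3142.56 px; top offset = 0.
Lower-right is two-thirds across and two-thirds down within the crop:
x = 3142.56 + 2 × 861.88/3 ≈ 3717; y = 0.00 + 2 × 1379.00/3 ≈ 919.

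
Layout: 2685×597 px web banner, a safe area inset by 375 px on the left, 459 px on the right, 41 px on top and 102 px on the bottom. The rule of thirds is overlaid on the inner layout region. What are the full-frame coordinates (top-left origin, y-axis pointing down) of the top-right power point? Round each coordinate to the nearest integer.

Content width = 2685 − 375 − 459 = 1851 px; content height = 597 − 41 − 102 = 454 px.
Top-right is two-thirds across and one-third down within the inner layout region.
x = 375 + 2 × 1851/3 = 375 + 1234.00 ≈ 1609
y = 41 + 1 × 454/3 = 41 + 151.33 ≈ 192

(1609, 192)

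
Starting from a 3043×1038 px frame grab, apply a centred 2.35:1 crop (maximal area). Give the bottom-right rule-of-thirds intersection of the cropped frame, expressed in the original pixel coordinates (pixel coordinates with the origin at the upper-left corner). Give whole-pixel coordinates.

(1928, 692)

3043/1038 > 2.35/1, so the 2.35:1 crop keeps the full height 1038 and trims width to 1038 × 2.35/1 = 2439.30 px.
Left offset = (3043 − 2439.30)/2 = 301.85 px; top offset = 0.
Bottom-right is two-thirds across and two-thirds down within the crop:
x = 301.85 + 2 × 2439.30/3 ≈ 1928; y = 0.00 + 2 × 1038.00/3 ≈ 692.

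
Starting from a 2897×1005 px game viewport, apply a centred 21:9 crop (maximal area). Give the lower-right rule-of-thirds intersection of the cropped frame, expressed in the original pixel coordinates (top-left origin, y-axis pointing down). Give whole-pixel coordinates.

2897/1005 > 21/9, so the 21:9 crop keeps the full height 1005 and trims width to 1005 × 21/9 = 2345.00 px.
Left offset = (2897 − 2345.00)/2 = 276.00 px; top offset = 0.
Lower-right is two-thirds across and two-thirds down within the crop:
x = 276.00 + 2 × 2345.00/3 ≈ 1839; y = 0.00 + 2 × 1005.00/3 ≈ 670.

(1839, 670)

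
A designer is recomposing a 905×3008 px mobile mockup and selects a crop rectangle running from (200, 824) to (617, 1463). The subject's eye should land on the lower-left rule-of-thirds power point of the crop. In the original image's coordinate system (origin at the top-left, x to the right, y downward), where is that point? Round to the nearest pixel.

Crop width = 617 − 200 = 417 px; one third is 139.00 px.
Crop height = 1463 − 824 = 639 px; one third is 213.00 px.
The lower-left point is one-third across and two-thirds down within the crop:
x = 200 + 1 × 139.00 ≈ 339; y = 824 + 2 × 213.00 ≈ 1250.

x = 339 px, y = 1250 px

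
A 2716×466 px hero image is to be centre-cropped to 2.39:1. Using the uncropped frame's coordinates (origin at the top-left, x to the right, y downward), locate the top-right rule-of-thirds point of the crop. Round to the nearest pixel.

x = 1544 px, y = 155 px

2716/466 > 2.39/1, so the 2.39:1 crop keeps the full height 466 and trims width to 466 × 2.39/1 = 1113.74 px.
Left offset = (2716 − 1113.74)/2 = 801.13 px; top offset = 0.
Top-right is two-thirds across and one-third down within the crop:
x = 801.13 + 2 × 1113.74/3 ≈ 1544; y = 0.00 + 1 × 466.00/3 ≈ 155.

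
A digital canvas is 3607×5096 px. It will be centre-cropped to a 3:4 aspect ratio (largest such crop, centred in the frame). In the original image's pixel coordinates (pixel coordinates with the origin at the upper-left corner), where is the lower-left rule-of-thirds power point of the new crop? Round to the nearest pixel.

3607/5096 < 3/4, so the 3:4 crop keeps the full width 3607 and trims height to 3607 × 4/3 = 4809.33 px.
Top offset = (5096 − 4809.33)/2 = 143.33 px; left offset = 0.
Lower-left is one-third across and two-thirds down within the crop:
x = 0.00 + 1 × 3607.00/3 ≈ 1202; y = 143.33 + 2 × 4809.33/3 ≈ 3350.

x = 1202 px, y = 3350 px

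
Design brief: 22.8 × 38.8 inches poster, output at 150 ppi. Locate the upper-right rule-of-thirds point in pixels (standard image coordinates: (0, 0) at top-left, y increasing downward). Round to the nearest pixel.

(2280, 1940)

In pixels the canvas is 22.8 × 150 = 3420 wide and 38.8 × 150 = 5820 tall.
The upper-right point is two-thirds across and one-third down:
x = 2 × 3420/3 ≈ 2280; y = 1 × 5820/3 ≈ 1940.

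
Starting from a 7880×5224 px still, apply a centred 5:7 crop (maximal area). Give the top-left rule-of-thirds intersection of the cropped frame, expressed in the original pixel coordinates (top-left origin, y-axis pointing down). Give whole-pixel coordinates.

7880/5224 > 5/7, so the 5:7 crop keeps the full height 5224 and trims width to 5224 × 5/7 = 3731.43 px.
Left offset = (7880 − 3731.43)/2 = 2074.29 px; top offset = 0.
Top-left is one-third across and one-third down within the crop:
x = 2074.29 + 1 × 3731.43/3 ≈ 3318; y = 0.00 + 1 × 5224.00/3 ≈ 1741.

x = 3318 px, y = 1741 px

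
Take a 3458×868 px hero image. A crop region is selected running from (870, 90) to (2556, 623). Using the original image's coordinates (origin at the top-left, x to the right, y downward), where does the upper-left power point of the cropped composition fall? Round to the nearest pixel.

(1432, 268)

Crop width = 2556 − 870 = 1686 px; one third is 562.00 px.
Crop height = 623 − 90 = 533 px; one third is 177.67 px.
The upper-left point is one-third across and one-third down within the crop:
x = 870 + 1 × 562.00 ≈ 1432; y = 90 + 1 × 177.67 ≈ 268.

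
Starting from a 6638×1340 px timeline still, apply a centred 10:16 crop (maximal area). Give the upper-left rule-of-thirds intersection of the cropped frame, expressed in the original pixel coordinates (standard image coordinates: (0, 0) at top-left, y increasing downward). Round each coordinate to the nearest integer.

6638/1340 > 10/16, so the 10:16 crop keeps the full height 1340 and trims width to 1340 × 10/16 = 837.50 px.
Left offset = (6638 − 837.50)/2 = 2900.25 px; top offset = 0.
Upper-left is one-third across and one-third down within the crop:
x = 2900.25 + 1 × 837.50/3 ≈ 3179; y = 0.00 + 1 × 1340.00/3 ≈ 447.

(3179, 447)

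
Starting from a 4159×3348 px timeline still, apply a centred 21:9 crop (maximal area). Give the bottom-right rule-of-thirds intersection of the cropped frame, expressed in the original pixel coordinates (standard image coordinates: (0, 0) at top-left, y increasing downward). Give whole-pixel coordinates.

4159/3348 < 21/9, so the 21:9 crop keeps the full width 4159 and trims height to 4159 × 9/21 = 1782.43 px.
Top offset = (3348 − 1782.43)/2 = 782.79 px; left offset = 0.
Bottom-right is two-thirds across and two-thirds down within the crop:
x = 0.00 + 2 × 4159.00/3 ≈ 2773; y = 782.79 + 2 × 1782.43/3 ≈ 1971.

x = 2773 px, y = 1971 px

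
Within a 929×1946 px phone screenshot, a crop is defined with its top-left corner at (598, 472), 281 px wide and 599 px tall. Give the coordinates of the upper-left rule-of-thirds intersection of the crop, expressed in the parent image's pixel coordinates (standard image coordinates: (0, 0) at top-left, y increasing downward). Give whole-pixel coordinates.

x = 692 px, y = 672 px

One third of the crop width 281 is 93.67 px.
One third of the crop height 599 is 199.67 px.
The upper-left point is one-third across and one-third down within the crop:
x = 598 + 1 × 93.67 ≈ 692; y = 472 + 1 × 199.67 ≈ 672.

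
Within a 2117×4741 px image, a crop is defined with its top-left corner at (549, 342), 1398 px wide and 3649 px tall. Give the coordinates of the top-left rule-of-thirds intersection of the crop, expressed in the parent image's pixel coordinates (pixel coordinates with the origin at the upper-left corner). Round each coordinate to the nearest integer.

One third of the crop width 1398 is 466.00 px.
One third of the crop height 3649 is 1216.33 px.
The top-left point is one-third across and one-third down within the crop:
x = 549 + 1 × 466.00 ≈ 1015; y = 342 + 1 × 1216.33 ≈ 1558.

x = 1015 px, y = 1558 px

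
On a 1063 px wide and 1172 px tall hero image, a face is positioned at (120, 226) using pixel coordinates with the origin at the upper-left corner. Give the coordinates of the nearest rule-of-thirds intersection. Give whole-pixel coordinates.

Third lines: x ∈ {354, 709}, y ∈ {391, 781}.
120 is closer to x = 354; 226 is closer to y = 391.
So the nearest intersection is the upper-left power point.

(354, 391)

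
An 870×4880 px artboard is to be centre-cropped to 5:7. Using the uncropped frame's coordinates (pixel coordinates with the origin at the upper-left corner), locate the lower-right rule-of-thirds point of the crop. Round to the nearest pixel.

870/4880 < 5/7, so the 5:7 crop keeps the full width 870 and trims height to 870 × 7/5 = 1218.00 px.
Top offset = (4880 − 1218.00)/2 = 1831.00 px; left offset = 0.
Lower-right is two-thirds across and two-thirds down within the crop:
x = 0.00 + 2 × 870.00/3 ≈ 580; y = 1831.00 + 2 × 1218.00/3 ≈ 2643.

x = 580 px, y = 2643 px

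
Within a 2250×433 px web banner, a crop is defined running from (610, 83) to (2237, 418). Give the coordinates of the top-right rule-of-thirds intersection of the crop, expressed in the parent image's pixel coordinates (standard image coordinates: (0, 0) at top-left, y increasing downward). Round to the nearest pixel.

(1695, 195)

Crop width = 2237 − 610 = 1627 px; one third is 542.33 px.
Crop height = 418 − 83 = 335 px; one third is 111.67 px.
The top-right point is two-thirds across and one-third down within the crop:
x = 610 + 2 × 542.33 ≈ 1695; y = 83 + 1 × 111.67 ≈ 195.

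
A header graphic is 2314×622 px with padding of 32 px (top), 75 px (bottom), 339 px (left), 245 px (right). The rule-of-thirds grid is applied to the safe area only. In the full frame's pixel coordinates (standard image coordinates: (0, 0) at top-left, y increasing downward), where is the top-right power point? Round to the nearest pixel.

x = 1492 px, y = 204 px

Content width = 2314 − 339 − 245 = 1730 px; content height = 622 − 32 − 75 = 515 px.
Top-right is two-thirds across and one-third down within the safe area.
x = 339 + 2 × 1730/3 = 339 + 1153.33 ≈ 1492
y = 32 + 1 × 515/3 = 32 + 171.67 ≈ 204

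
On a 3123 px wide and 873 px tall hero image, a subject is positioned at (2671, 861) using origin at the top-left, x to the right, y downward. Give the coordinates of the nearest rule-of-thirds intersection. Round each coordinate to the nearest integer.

Third lines: x ∈ {1041, 2082}, y ∈ {291, 582}.
2671 is closer to x = 2082; 861 is closer to y = 582.
So the nearest intersection is the lower-right power point.

(2082, 582)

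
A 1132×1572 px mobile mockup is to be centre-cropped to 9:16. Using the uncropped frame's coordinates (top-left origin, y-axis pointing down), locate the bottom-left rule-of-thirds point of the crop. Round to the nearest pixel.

1132/1572 > 9/16, so the 9:16 crop keeps the full height 1572 and trims width to 1572 × 9/16 = 884.25 px.
Left offset = (1132 − 884.25)/2 = 123.88 px; top offset = 0.
Bottom-left is one-third across and two-thirds down within the crop:
x = 123.88 + 1 × 884.25/3 ≈ 419; y = 0.00 + 2 × 1572.00/3 ≈ 1048.

x = 419 px, y = 1048 px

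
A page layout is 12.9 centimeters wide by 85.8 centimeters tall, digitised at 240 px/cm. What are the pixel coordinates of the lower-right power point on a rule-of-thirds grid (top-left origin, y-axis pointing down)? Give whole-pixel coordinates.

In pixels the canvas is 12.9 × 240 = 3096 wide and 85.8 × 240 = 20592 tall.
The lower-right point is two-thirds across and two-thirds down:
x = 2 × 3096/3 ≈ 2064; y = 2 × 20592/3 ≈ 13728.

(2064, 13728)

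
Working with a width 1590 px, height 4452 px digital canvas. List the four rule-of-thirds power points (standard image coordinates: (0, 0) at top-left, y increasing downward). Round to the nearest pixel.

(530, 1484), (1060, 1484), (530, 2968), (1060, 2968)

One third of 1590 is 530; one third of 4452 is 1484.
Vertical third lines at x = 530 and x = 1060; horizontal third lines at y = 1484 and y = 2968.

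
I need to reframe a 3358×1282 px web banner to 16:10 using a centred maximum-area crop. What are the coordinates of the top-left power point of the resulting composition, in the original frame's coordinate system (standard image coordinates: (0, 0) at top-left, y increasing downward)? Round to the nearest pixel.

3358/1282 > 16/10, so the 16:10 crop keeps the full height 1282 and trims width to 1282 × 16/10 = 2051.20 px.
Left offset = (3358 − 2051.20)/2 = 653.40 px; top offset = 0.
Top-left is one-third across and one-third down within the crop:
x = 653.40 + 1 × 2051.20/3 ≈ 1337; y = 0.00 + 1 × 1282.00/3 ≈ 427.

(1337, 427)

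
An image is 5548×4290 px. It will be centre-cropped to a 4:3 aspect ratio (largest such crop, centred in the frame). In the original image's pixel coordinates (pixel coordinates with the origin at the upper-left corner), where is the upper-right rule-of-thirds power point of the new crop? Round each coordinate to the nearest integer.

5548/4290 < 4/3, so the 4:3 crop keeps the full width 5548 and trims height to 5548 × 3/4 = 4161.00 px.
Top offset = (4290 − 4161.00)/2 = 64.50 px; left offset = 0.
Upper-right is two-thirds across and one-third down within the crop:
x = 0.00 + 2 × 5548.00/3 ≈ 3699; y = 64.50 + 1 × 4161.00/3 ≈ 1452.

x = 3699 px, y = 1452 px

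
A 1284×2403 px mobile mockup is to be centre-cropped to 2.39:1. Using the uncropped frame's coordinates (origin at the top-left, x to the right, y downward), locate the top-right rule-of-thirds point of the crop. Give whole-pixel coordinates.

(856, 1112)

1284/2403 < 2.39/1, so the 2.39:1 crop keeps the full width 1284 and trims height to 1284 × 1/2.39 = 537.24 px.
Top offset = (2403 − 537.24)/2 = 932.88 px; left offset = 0.
Top-right is two-thirds across and one-third down within the crop:
x = 0.00 + 2 × 1284.00/3 ≈ 856; y = 932.88 + 1 × 537.24/3 ≈ 1112.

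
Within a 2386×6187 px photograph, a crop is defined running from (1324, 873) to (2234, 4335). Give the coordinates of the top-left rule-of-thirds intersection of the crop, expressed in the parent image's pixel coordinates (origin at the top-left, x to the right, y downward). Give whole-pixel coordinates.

Crop width = 2234 − 1324 = 910 px; one third is 303.33 px.
Crop height = 4335 − 873 = 3462 px; one third is 1154.00 px.
The top-left point is one-third across and one-third down within the crop:
x = 1324 + 1 × 303.33 ≈ 1627; y = 873 + 1 × 1154.00 ≈ 2027.

x = 1627 px, y = 2027 px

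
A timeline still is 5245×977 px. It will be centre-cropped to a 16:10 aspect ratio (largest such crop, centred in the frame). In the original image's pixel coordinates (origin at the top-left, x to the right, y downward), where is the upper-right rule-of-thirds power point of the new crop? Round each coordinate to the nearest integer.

(2883, 326)

5245/977 > 16/10, so the 16:10 crop keeps the full height 977 and trims width to 977 × 16/10 = 1563.20 px.
Left offset = (5245 − 1563.20)/2 = 1840.90 px; top offset = 0.
Upper-right is two-thirds across and one-third down within the crop:
x = 1840.90 + 2 × 1563.20/3 ≈ 2883; y = 0.00 + 1 × 977.00/3 ≈ 326.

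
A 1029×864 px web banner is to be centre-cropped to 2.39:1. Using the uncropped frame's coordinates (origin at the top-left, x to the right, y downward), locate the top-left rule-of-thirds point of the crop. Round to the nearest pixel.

1029/864 < 2.39/1, so the 2.39:1 crop keeps the full width 1029 and trims height to 1029 × 1/2.39 = 430.54 px.
Top offset = (864 − 430.54)/2 = 216.73 px; left offset = 0.
Top-left is one-third across and one-third down within the crop:
x = 0.00 + 1 × 1029.00/3 ≈ 343; y = 216.73 + 1 × 430.54/3 ≈ 360.

x = 343 px, y = 360 px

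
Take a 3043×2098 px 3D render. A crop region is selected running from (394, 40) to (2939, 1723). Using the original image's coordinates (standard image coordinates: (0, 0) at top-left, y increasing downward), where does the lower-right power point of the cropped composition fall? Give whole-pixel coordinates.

x = 2091 px, y = 1162 px

Crop width = 2939 − 394 = 2545 px; one third is 848.33 px.
Crop height = 1723 − 40 = 1683 px; one third is 561.00 px.
The lower-right point is two-thirds across and two-thirds down within the crop:
x = 394 + 2 × 848.33 ≈ 2091; y = 40 + 2 × 561.00 ≈ 1162.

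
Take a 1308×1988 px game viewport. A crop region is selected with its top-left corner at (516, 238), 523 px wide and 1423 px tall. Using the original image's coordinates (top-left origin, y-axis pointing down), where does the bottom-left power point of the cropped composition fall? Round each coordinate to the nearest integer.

(690, 1187)

One third of the crop width 523 is 174.33 px.
One third of the crop height 1423 is 474.33 px.
The bottom-left point is one-third across and two-thirds down within the crop:
x = 516 + 1 × 174.33 ≈ 690; y = 238 + 2 × 474.33 ≈ 1187.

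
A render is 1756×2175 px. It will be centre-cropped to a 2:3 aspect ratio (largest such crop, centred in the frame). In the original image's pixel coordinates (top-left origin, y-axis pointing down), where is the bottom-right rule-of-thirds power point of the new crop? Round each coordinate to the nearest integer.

1756/2175 > 2/3, so the 2:3 crop keeps the full height 2175 and trims width to 2175 × 2/3 = 1450.00 px.
Left offset = (1756 − 1450.00)/2 = 153.00 px; top offset = 0.
Bottom-right is two-thirds across and two-thirds down within the crop:
x = 153.00 + 2 × 1450.00/3 ≈ 1120; y = 0.00 + 2 × 2175.00/3 ≈ 1450.

x = 1120 px, y = 1450 px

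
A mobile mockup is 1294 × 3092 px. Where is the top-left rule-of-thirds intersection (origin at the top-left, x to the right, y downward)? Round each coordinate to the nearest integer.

x = 431 px, y = 1031 px

The top-left point sits one-third of the way across and one-third of the way down.
x = 1 × 1294/3 ≈ 431; y = 1 × 3092/3 ≈ 1031.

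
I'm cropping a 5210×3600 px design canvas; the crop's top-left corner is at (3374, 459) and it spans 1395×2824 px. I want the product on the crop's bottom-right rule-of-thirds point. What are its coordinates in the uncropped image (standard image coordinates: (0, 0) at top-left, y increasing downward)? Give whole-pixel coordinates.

One third of the crop width 1395 is 465.00 px.
One third of the crop height 2824 is 941.33 px.
The bottom-right point is two-thirds across and two-thirds down within the crop:
x = 3374 + 2 × 465.00 ≈ 4304; y = 459 + 2 × 941.33 ≈ 2342.

(4304, 2342)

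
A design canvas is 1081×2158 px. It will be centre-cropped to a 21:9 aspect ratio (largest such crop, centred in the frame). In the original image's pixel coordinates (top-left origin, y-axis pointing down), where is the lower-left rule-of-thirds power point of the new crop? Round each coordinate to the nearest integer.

1081/2158 < 21/9, so the 21:9 crop keeps the full width 1081 and trims height to 1081 × 9/21 = 463.29 px.
Top offset = (2158 − 463.29)/2 = 847.36 px; left offset = 0.
Lower-left is one-third across and two-thirds down within the crop:
x = 0.00 + 1 × 1081.00/3 ≈ 360; y = 847.36 + 2 × 463.29/3 ≈ 1156.

(360, 1156)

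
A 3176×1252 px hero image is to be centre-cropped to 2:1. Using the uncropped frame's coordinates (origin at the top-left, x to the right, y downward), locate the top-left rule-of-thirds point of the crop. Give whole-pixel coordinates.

x = 1171 px, y = 417 px

3176/1252 > 2/1, so the 2:1 crop keeps the full height 1252 and trims width to 1252 × 2/1 = 2504.00 px.
Left offset = (3176 − 2504.00)/2 = 336.00 px; top offset = 0.
Top-left is one-third across and one-third down within the crop:
x = 336.00 + 1 × 2504.00/3 ≈ 1171; y = 0.00 + 1 × 1252.00/3 ≈ 417.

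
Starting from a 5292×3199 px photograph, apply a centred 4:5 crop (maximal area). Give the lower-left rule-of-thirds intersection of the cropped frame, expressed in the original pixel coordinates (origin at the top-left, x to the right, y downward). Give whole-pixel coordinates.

5292/3199 > 4/5, so the 4:5 crop keeps the full height 3199 and trims width to 3199 × 4/5 = 2559.20 px.
Left offset = (5292 − 2559.20)/2 = 1366.40 px; top offset = 0.
Lower-left is one-third across and two-thirds down within the crop:
x = 1366.40 + 1 × 2559.20/3 ≈ 2219; y = 0.00 + 2 × 3199.00/3 ≈ 2133.

(2219, 2133)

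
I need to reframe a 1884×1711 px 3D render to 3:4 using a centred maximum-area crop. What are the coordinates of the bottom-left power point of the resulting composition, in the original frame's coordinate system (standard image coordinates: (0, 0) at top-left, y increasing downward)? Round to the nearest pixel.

x = 728 px, y = 1141 px

1884/1711 > 3/4, so the 3:4 crop keeps the full height 1711 and trims width to 1711 × 3/4 = 1283.25 px.
Left offset = (1884 − 1283.25)/2 = 300.38 px; top offset = 0.
Bottom-left is one-third across and two-thirds down within the crop:
x = 300.38 + 1 × 1283.25/3 ≈ 728; y = 0.00 + 2 × 1711.00/3 ≈ 1141.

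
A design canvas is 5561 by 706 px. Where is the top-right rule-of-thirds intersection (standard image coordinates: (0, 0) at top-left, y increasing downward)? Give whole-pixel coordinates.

x = 3707 px, y = 235 px

The top-right point sits two-thirds of the way across and one-third of the way down.
x = 2 × 5561/3 ≈ 3707; y = 1 × 706/3 ≈ 235.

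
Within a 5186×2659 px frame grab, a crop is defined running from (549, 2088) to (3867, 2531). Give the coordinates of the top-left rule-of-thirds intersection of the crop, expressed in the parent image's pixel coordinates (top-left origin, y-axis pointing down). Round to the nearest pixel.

x = 1655 px, y = 2236 px

Crop width = 3867 − 549 = 3318 px; one third is 1106.00 px.
Crop height = 2531 − 2088 = 443 px; one third is 147.67 px.
The top-left point is one-third across and one-third down within the crop:
x = 549 + 1 × 1106.00 ≈ 1655; y = 2088 + 1 × 147.67 ≈ 2236.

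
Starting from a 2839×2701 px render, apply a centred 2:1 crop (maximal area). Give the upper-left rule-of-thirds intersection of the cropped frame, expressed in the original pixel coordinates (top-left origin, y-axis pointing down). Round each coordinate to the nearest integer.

(946, 1114)

2839/2701 < 2/1, so the 2:1 crop keeps the full width 2839 and trims height to 2839 × 1/2 = 1419.50 px.
Top offset = (2701 − 1419.50)/2 = 640.75 px; left offset = 0.
Upper-left is one-third across and one-third down within the crop:
x = 0.00 + 1 × 2839.00/3 ≈ 946; y = 640.75 + 1 × 1419.50/3 ≈ 1114.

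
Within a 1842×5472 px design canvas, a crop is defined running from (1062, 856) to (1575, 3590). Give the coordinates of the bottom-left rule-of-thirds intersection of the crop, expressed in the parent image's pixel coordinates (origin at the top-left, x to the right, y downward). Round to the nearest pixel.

Crop width = 1575 − 1062 = 513 px; one third is 171.00 px.
Crop height = 3590 − 856 = 2734 px; one third is 911.33 px.
The bottom-left point is one-third across and two-thirds down within the crop:
x = 1062 + 1 × 171.00 ≈ 1233; y = 856 + 2 × 911.33 ≈ 2679.

x = 1233 px, y = 2679 px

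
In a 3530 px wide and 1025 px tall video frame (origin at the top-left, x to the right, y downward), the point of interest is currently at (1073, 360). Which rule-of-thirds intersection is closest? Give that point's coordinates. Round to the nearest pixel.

(1177, 342)

Third lines: x ∈ {1177, 2353}, y ∈ {342, 683}.
1073 is closer to x = 1177; 360 is closer to y = 342.
So the nearest intersection is the upper-left power point.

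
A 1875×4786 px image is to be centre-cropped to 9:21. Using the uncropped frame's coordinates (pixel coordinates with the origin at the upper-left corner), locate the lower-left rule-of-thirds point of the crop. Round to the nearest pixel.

(625, 3122)

1875/4786 < 9/21, so the 9:21 crop keeps the full width 1875 and trims height to 1875 × 21/9 = 4375.00 px.
Top offset = (4786 − 4375.00)/2 = 205.50 px; left offset = 0.
Lower-left is one-third across and two-thirds down within the crop:
x = 0.00 + 1 × 1875.00/3 ≈ 625; y = 205.50 + 2 × 4375.00/3 ≈ 3122.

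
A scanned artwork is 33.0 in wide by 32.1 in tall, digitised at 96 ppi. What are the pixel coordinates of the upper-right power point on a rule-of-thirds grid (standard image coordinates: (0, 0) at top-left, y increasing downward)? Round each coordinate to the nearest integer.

In pixels the canvas is 33.0 × 96 = 3168 wide and 32.1 × 96 = 3081.6 tall.
The upper-right point is two-thirds across and one-third down:
x = 2 × 3168/3 ≈ 2112; y = 1 × 3081.6/3 ≈ 1027.

(2112, 1027)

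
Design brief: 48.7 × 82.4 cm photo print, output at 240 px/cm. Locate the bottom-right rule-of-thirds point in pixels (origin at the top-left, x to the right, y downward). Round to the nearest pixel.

In pixels the canvas is 48.7 × 240 = 11688 wide and 82.4 × 240 = 19776 tall.
The bottom-right point is two-thirds across and two-thirds down:
x = 2 × 11688/3 ≈ 7792; y = 2 × 19776/3 ≈ 13184.

x = 7792 px, y = 13184 px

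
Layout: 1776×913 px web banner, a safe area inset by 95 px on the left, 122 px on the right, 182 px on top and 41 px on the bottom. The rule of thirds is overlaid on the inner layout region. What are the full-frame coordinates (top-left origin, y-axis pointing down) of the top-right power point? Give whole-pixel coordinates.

(1134, 412)

Content width = 1776 − 95 − 122 = 1559 px; content height = 913 − 182 − 41 = 690 px.
Top-right is two-thirds across and one-third down within the inner layout region.
x = 95 + 2 × 1559/3 = 95 + 1039.33 ≈ 1134
y = 182 + 1 × 690/3 = 182 + 230.00 ≈ 412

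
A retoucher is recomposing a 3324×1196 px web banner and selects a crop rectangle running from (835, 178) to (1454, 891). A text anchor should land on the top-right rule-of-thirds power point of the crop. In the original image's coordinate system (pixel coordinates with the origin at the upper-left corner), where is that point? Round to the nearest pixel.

Crop width = 1454 − 835 = 619 px; one third is 206.33 px.
Crop height = 891 − 178 = 713 px; one third is 237.67 px.
The top-right point is two-thirds across and one-third down within the crop:
x = 835 + 2 × 206.33 ≈ 1248; y = 178 + 1 × 237.67 ≈ 416.

(1248, 416)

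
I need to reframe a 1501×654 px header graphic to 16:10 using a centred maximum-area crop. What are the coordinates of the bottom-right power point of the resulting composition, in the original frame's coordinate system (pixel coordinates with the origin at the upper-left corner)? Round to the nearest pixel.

1501/654 > 16/10, so the 16:10 crop keeps the full height 654 and trims width to 654 × 16/10 = 1046.40 px.
Left offset = (1501 − 1046.40)/2 = 227.30 px; top offset = 0.
Bottom-right is two-thirds across and two-thirds down within the crop:
x = 227.30 + 2 × 1046.40/3 ≈ 925; y = 0.00 + 2 × 654.00/3 ≈ 436.

(925, 436)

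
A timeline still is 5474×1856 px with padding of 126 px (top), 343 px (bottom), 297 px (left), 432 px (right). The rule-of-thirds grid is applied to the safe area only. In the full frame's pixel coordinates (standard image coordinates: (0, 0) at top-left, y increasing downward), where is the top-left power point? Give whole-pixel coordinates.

Content width = 5474 − 297 − 432 = 4745 px; content height = 1856 − 126 − 343 = 1387 px.
Top-left is one-third across and one-third down within the safe area.
x = 297 + 1 × 4745/3 = 297 + 1581.67 ≈ 1879
y = 126 + 1 × 1387/3 = 126 + 462.33 ≈ 588

(1879, 588)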